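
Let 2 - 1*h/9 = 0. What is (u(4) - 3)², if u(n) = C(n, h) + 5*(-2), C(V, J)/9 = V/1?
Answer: 529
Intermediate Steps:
h = 18 (h = 18 - 9*0 = 18 + 0 = 18)
C(V, J) = 9*V (C(V, J) = 9*(V/1) = 9*(V*1) = 9*V)
u(n) = -10 + 9*n (u(n) = 9*n + 5*(-2) = 9*n - 10 = -10 + 9*n)
(u(4) - 3)² = ((-10 + 9*4) - 3)² = ((-10 + 36) - 3)² = (26 - 3)² = 23² = 529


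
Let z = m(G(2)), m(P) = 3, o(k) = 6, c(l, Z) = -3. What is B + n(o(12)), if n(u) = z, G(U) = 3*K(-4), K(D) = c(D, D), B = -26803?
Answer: -26800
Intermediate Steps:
K(D) = -3
G(U) = -9 (G(U) = 3*(-3) = -9)
z = 3
n(u) = 3
B + n(o(12)) = -26803 + 3 = -26800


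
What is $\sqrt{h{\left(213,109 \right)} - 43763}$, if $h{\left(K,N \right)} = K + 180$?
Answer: $i \sqrt{43370} \approx 208.25 i$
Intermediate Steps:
$h{\left(K,N \right)} = 180 + K$
$\sqrt{h{\left(213,109 \right)} - 43763} = \sqrt{\left(180 + 213\right) - 43763} = \sqrt{393 - 43763} = \sqrt{-43370} = i \sqrt{43370}$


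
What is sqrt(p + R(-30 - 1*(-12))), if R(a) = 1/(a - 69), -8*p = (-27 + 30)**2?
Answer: I*sqrt(137634)/348 ≈ 1.0661*I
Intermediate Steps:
p = -9/8 (p = -(-27 + 30)**2/8 = -1/8*3**2 = -1/8*9 = -9/8 ≈ -1.1250)
R(a) = 1/(-69 + a)
sqrt(p + R(-30 - 1*(-12))) = sqrt(-9/8 + 1/(-69 + (-30 - 1*(-12)))) = sqrt(-9/8 + 1/(-69 + (-30 + 12))) = sqrt(-9/8 + 1/(-69 - 18)) = sqrt(-9/8 + 1/(-87)) = sqrt(-9/8 - 1/87) = sqrt(-791/696) = I*sqrt(137634)/348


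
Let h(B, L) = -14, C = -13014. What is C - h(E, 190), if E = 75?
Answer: -13000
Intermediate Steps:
C - h(E, 190) = -13014 - 1*(-14) = -13014 + 14 = -13000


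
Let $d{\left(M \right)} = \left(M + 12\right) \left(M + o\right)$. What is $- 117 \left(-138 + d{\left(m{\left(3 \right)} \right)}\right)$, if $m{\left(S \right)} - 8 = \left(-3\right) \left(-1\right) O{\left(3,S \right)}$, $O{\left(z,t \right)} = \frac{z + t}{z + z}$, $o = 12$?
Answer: $-45747$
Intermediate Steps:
$O{\left(z,t \right)} = \frac{t + z}{2 z}$
$m{\left(S \right)} = \frac{19}{2} + \frac{S}{2}$ ($m{\left(S \right)} = 8 + \left(-3\right) \left(-1\right) \frac{S + 3}{2 \cdot 3} = 8 + 3 \cdot \frac{1}{2} \cdot \frac{1}{3} \left(3 + S\right) = 8 + 3 \left(\frac{1}{2} + \frac{S}{6}\right) = 8 + \left(\frac{3}{2} + \frac{S}{2}\right) = \frac{19}{2} + \frac{S}{2}$)
$d{\left(M \right)} = \left(12 + M\right)^{2}$ ($d{\left(M \right)} = \left(M + 12\right) \left(M + 12\right) = \left(12 + M\right) \left(12 + M\right) = \left(12 + M\right)^{2}$)
$- 117 \left(-138 + d{\left(m{\left(3 \right)} \right)}\right) = - 117 \left(-138 + \left(144 + \left(\frac{19}{2} + \frac{1}{2} \cdot 3\right)^{2} + 24 \left(\frac{19}{2} + \frac{1}{2} \cdot 3\right)\right)\right) = - 117 \left(-138 + \left(144 + \left(\frac{19}{2} + \frac{3}{2}\right)^{2} + 24 \left(\frac{19}{2} + \frac{3}{2}\right)\right)\right) = - 117 \left(-138 + \left(144 + 11^{2} + 24 \cdot 11\right)\right) = - 117 \left(-138 + \left(144 + 121 + 264\right)\right) = - 117 \left(-138 + 529\right) = \left(-117\right) 391 = -45747$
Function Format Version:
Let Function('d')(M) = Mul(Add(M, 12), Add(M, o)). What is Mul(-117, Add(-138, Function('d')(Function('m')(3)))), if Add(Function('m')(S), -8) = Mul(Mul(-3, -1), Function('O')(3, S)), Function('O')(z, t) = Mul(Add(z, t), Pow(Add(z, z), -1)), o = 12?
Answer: -45747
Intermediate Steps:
Function('O')(z, t) = Mul(Rational(1, 2), Pow(z, -1), Add(t, z)) (Function('O')(z, t) = Mul(Add(t, z), Pow(Mul(2, z), -1)) = Mul(Add(t, z), Mul(Rational(1, 2), Pow(z, -1))) = Mul(Rational(1, 2), Pow(z, -1), Add(t, z)))
Function('m')(S) = Add(Rational(19, 2), Mul(Rational(1, 2), S)) (Function('m')(S) = Add(8, Mul(Mul(-3, -1), Mul(Rational(1, 2), Pow(3, -1), Add(S, 3)))) = Add(8, Mul(3, Mul(Rational(1, 2), Rational(1, 3), Add(3, S)))) = Add(8, Mul(3, Add(Rational(1, 2), Mul(Rational(1, 6), S)))) = Add(8, Add(Rational(3, 2), Mul(Rational(1, 2), S))) = Add(Rational(19, 2), Mul(Rational(1, 2), S)))
Function('d')(M) = Pow(Add(12, M), 2) (Function('d')(M) = Mul(Add(M, 12), Add(M, 12)) = Mul(Add(12, M), Add(12, M)) = Pow(Add(12, M), 2))
Mul(-117, Add(-138, Function('d')(Function('m')(3)))) = Mul(-117, Add(-138, Add(144, Pow(Add(Rational(19, 2), Mul(Rational(1, 2), 3)), 2), Mul(24, Add(Rational(19, 2), Mul(Rational(1, 2), 3)))))) = Mul(-117, Add(-138, Add(144, Pow(Add(Rational(19, 2), Rational(3, 2)), 2), Mul(24, Add(Rational(19, 2), Rational(3, 2)))))) = Mul(-117, Add(-138, Add(144, Pow(11, 2), Mul(24, 11)))) = Mul(-117, Add(-138, Add(144, 121, 264))) = Mul(-117, Add(-138, 529)) = Mul(-117, 391) = -45747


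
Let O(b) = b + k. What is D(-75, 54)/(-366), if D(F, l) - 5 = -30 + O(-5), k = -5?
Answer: 35/366 ≈ 0.095628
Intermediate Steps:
O(b) = -5 + b (O(b) = b - 5 = -5 + b)
D(F, l) = -35 (D(F, l) = 5 + (-30 + (-5 - 5)) = 5 + (-30 - 10) = 5 - 40 = -35)
D(-75, 54)/(-366) = -35/(-366) = -35*(-1/366) = 35/366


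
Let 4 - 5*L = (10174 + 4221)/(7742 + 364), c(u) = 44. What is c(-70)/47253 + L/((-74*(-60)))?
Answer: 2923288379/2834442853200 ≈ 0.0010313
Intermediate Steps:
L = 18029/40530 (L = ⅘ - (10174 + 4221)/(5*(7742 + 364)) = ⅘ - 2879/8106 = 18029/40530 ≈ 0.44483)
c(-70)/47253 + L/((-74*(-60))) = 44/47253 + 18029/(40530*((-74*(-60)))) = 44*(1/47253) + (18029/40530)/4440 = 44/47253 + (18029/40530)*(1/4440) = 44/47253 + 18029/179953200 = 2923288379/2834442853200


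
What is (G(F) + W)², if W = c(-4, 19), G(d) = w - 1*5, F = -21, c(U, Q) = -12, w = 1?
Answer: 256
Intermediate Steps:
G(d) = -4 (G(d) = 1 - 1*5 = 1 - 5 = -4)
W = -12
(G(F) + W)² = (-4 - 12)² = (-16)² = 256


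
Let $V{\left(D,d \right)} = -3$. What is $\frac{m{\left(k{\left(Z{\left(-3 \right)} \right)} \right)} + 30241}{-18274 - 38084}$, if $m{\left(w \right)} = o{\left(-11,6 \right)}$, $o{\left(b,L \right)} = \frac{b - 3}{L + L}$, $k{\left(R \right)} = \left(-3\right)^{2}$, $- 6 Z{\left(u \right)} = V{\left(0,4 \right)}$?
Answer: $- \frac{181439}{338148} \approx -0.53657$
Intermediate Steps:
$Z{\left(u \right)} = \frac{1}{2}$ ($Z{\left(u \right)} = \left(- \frac{1}{6}\right) \left(-3\right) = \frac{1}{2}$)
$k{\left(R \right)} = 9$
$o{\left(b,L \right)} = \frac{-3 + b}{2 L}$
$m{\left(w \right)} = - \frac{7}{6}$ ($m{\left(w \right)} = \frac{-3 - 11}{2 \cdot 6} = \frac{1}{2} \cdot \frac{1}{6} \left(-14\right) = - \frac{7}{6}$)
$\frac{m{\left(k{\left(Z{\left(-3 \right)} \right)} \right)} + 30241}{-18274 - 38084} = \frac{- \frac{7}{6} + 30241}{-18274 - 38084} = \frac{181439}{6 \left(-56358\right)} = \frac{181439}{6} \left(- \frac{1}{56358}\right) = - \frac{181439}{338148}$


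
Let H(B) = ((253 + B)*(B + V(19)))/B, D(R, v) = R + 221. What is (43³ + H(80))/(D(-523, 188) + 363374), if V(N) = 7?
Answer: 6389531/29045760 ≈ 0.21998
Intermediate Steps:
D(R, v) = 221 + R
H(B) = (7 + B)*(253 + B)/B (H(B) = ((253 + B)*(B + 7))/B = ((253 + B)*(7 + B))/B = ((7 + B)*(253 + B))/B = (7 + B)*(253 + B)/B)
(43³ + H(80))/(D(-523, 188) + 363374) = (43³ + (260 + 80 + 1771/80))/((221 - 523) + 363374) = (79507 + (260 + 80 + 1771*(1/80)))/(-302 + 363374) = (79507 + (260 + 80 + 1771/80))/363072 = (79507 + 28971/80)*(1/363072) = (6389531/80)*(1/363072) = 6389531/29045760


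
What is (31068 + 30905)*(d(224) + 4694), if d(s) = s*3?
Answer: 332547118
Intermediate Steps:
d(s) = 3*s
(31068 + 30905)*(d(224) + 4694) = (31068 + 30905)*(3*224 + 4694) = 61973*(672 + 4694) = 61973*5366 = 332547118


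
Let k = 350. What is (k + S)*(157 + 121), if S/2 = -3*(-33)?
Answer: 152344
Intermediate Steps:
S = 198 (S = 2*(-3*(-33)) = 2*99 = 198)
(k + S)*(157 + 121) = (350 + 198)*(157 + 121) = 548*278 = 152344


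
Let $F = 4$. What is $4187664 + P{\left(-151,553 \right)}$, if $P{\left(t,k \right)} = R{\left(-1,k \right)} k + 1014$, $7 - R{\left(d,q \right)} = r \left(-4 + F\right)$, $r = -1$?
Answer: $4192549$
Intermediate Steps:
$R{\left(d,q \right)} = 7$ ($R{\left(d,q \right)} = 7 - - (-4 + 4) = 7 - \left(-1\right) 0 = 7 - 0 = 7 + 0 = 7$)
$P{\left(t,k \right)} = 1014 + 7 k$ ($P{\left(t,k \right)} = 7 k + 1014 = 1014 + 7 k$)
$4187664 + P{\left(-151,553 \right)} = 4187664 + \left(1014 + 7 \cdot 553\right) = 4187664 + \left(1014 + 3871\right) = 4187664 + 4885 = 4192549$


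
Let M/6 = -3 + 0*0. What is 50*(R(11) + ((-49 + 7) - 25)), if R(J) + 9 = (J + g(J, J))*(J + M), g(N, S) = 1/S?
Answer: -84500/11 ≈ -7681.8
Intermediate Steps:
M = -18 (M = 6*(-3 + 0*0) = 6*(-3 + 0) = 6*(-3) = -18)
R(J) = -9 + (-18 + J)*(J + 1/J) (R(J) = -9 + (J + 1/J)*(J - 18) = -9 + (J + 1/J)*(-18 + J) = -9 + (-18 + J)*(J + 1/J))
50*(R(11) + ((-49 + 7) - 25)) = 50*((-8 + 11² - 18*11 - 18/11) + ((-49 + 7) - 25)) = 50*((-8 + 121 - 198 - 18*1/11) + (-42 - 25)) = 50*((-8 + 121 - 198 - 18/11) - 67) = 50*(-953/11 - 67) = 50*(-1690/11) = -84500/11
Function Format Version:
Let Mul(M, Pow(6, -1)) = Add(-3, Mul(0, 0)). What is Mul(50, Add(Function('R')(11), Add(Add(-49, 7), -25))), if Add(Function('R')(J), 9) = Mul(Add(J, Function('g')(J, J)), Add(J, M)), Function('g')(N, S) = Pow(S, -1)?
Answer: Rational(-84500, 11) ≈ -7681.8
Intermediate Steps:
M = -18 (M = Mul(6, Add(-3, Mul(0, 0))) = Mul(6, Add(-3, 0)) = Mul(6, -3) = -18)
Function('R')(J) = Add(-9, Mul(Add(-18, J), Add(J, Pow(J, -1)))) (Function('R')(J) = Add(-9, Mul(Add(J, Pow(J, -1)), Add(J, -18))) = Add(-9, Mul(Add(J, Pow(J, -1)), Add(-18, J))) = Add(-9, Mul(Add(-18, J), Add(J, Pow(J, -1)))))
Mul(50, Add(Function('R')(11), Add(Add(-49, 7), -25))) = Mul(50, Add(Add(-8, Pow(11, 2), Mul(-18, 11), Mul(-18, Pow(11, -1))), Add(Add(-49, 7), -25))) = Mul(50, Add(Add(-8, 121, -198, Mul(-18, Rational(1, 11))), Add(-42, -25))) = Mul(50, Add(Add(-8, 121, -198, Rational(-18, 11)), -67)) = Mul(50, Add(Rational(-953, 11), -67)) = Mul(50, Rational(-1690, 11)) = Rational(-84500, 11)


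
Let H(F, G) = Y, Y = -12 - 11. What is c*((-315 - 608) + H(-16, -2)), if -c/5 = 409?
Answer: 1934570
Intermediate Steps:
c = -2045 (c = -5*409 = -2045)
Y = -23
H(F, G) = -23
c*((-315 - 608) + H(-16, -2)) = -2045*((-315 - 608) - 23) = -2045*(-923 - 23) = -2045*(-946) = 1934570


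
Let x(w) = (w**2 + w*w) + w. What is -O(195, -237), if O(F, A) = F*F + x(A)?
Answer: -150126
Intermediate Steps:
x(w) = w + 2*w**2 (x(w) = (w**2 + w**2) + w = 2*w**2 + w = w + 2*w**2)
O(F, A) = F**2 + A*(1 + 2*A) (O(F, A) = F*F + A*(1 + 2*A) = F**2 + A*(1 + 2*A))
-O(195, -237) = -(195**2 - 237*(1 + 2*(-237))) = -(38025 - 237*(1 - 474)) = -(38025 - 237*(-473)) = -(38025 + 112101) = -1*150126 = -150126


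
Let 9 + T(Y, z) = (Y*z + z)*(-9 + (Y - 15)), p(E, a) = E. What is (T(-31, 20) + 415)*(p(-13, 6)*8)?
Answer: -3474224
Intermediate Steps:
T(Y, z) = -9 + (-24 + Y)*(z + Y*z) (T(Y, z) = -9 + (Y*z + z)*(-9 + (Y - 15)) = -9 + (z + Y*z)*(-9 + (-15 + Y)) = -9 + (z + Y*z)*(-24 + Y) = -9 + (-24 + Y)*(z + Y*z))
(T(-31, 20) + 415)*(p(-13, 6)*8) = ((-9 - 24*20 + 20*(-31)² - 23*(-31)*20) + 415)*(-13*8) = ((-9 - 480 + 20*961 + 14260) + 415)*(-104) = ((-9 - 480 + 19220 + 14260) + 415)*(-104) = (32991 + 415)*(-104) = 33406*(-104) = -3474224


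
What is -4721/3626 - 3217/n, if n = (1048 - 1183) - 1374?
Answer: 4540853/5471634 ≈ 0.82989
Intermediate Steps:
n = -1509 (n = -135 - 1374 = -1509)
-4721/3626 - 3217/n = -4721/3626 - 3217/(-1509) = -4721*1/3626 - 3217*(-1/1509) = -4721/3626 + 3217/1509 = 4540853/5471634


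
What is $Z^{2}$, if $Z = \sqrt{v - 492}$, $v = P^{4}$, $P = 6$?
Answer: $804$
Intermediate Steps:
$v = 1296$ ($v = 6^{4} = 1296$)
$Z = 2 \sqrt{201}$ ($Z = \sqrt{1296 - 492} = \sqrt{804} = 2 \sqrt{201} \approx 28.355$)
$Z^{2} = \left(2 \sqrt{201}\right)^{2} = 804$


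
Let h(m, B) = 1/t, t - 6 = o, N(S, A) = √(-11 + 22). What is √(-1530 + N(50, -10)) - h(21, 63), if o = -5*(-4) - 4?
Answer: -1/22 + I*√(1530 - √11) ≈ -0.045455 + 39.073*I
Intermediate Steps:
o = 16 (o = 20 - 4 = 16)
N(S, A) = √11
t = 22 (t = 6 + 16 = 22)
h(m, B) = 1/22
√(-1530 + N(50, -10)) - h(21, 63) = √(-1530 + √11) - 1*1/22 = √(-1530 + √11) - 1/22 = -1/22 + √(-1530 + √11)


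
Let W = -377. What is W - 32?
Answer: -409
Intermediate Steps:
W - 32 = -377 - 32 = -409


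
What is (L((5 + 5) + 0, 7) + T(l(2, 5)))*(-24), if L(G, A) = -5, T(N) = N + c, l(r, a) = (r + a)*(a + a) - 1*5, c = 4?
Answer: -1536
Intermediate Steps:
l(r, a) = -5 + 2*a*(a + r) (l(r, a) = (a + r)*(2*a) - 5 = 2*a*(a + r) - 5 = -5 + 2*a*(a + r))
T(N) = 4 + N (T(N) = N + 4 = 4 + N)
(L((5 + 5) + 0, 7) + T(l(2, 5)))*(-24) = (-5 + (4 + (-5 + 2*5**2 + 2*5*2)))*(-24) = (-5 + (4 + (-5 + 2*25 + 20)))*(-24) = (-5 + (4 + (-5 + 50 + 20)))*(-24) = (-5 + (4 + 65))*(-24) = (-5 + 69)*(-24) = 64*(-24) = -1536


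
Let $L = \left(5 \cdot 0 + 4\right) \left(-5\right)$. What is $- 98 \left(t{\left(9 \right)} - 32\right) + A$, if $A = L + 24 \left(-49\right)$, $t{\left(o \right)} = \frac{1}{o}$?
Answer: $\frac{17362}{9} \approx 1929.1$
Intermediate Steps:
$L = -20$ ($L = \left(0 + 4\right) \left(-5\right) = 4 \left(-5\right) = -20$)
$A = -1196$ ($A = -20 + 24 \left(-49\right) = -20 - 1176 = -1196$)
$- 98 \left(t{\left(9 \right)} - 32\right) + A = - 98 \left(\frac{1}{9} - 32\right) - 1196 = \left(-98\right) \left(- \frac{287}{9}\right) - 1196 = \frac{28126}{9} - 1196 = \frac{17362}{9}$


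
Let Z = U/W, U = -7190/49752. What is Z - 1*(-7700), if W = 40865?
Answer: 1565498918881/203311548 ≈ 7700.0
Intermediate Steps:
U = -3595/24876 (U = -7190*1/49752 = -3595/24876 ≈ -0.14452)
Z = -719/203311548 (Z = -3595/24876/40865 = -3595/24876*1/40865 = -719/203311548 ≈ -3.5364e-6)
Z - 1*(-7700) = -719/203311548 - 1*(-7700) = -719/203311548 + 7700 = 1565498918881/203311548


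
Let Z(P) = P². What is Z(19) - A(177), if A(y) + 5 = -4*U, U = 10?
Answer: 406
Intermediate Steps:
A(y) = -45 (A(y) = -5 - 4*10 = -5 - 40 = -45)
Z(19) - A(177) = 19² - 1*(-45) = 361 + 45 = 406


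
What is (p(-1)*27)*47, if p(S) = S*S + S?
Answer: 0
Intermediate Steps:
p(S) = S + S² (p(S) = S² + S = S + S²)
(p(-1)*27)*47 = (-(1 - 1)*27)*47 = (-1*0*27)*47 = (0*27)*47 = 0*47 = 0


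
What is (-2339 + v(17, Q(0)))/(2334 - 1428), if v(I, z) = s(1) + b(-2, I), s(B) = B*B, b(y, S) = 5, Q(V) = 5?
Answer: -2333/906 ≈ -2.5751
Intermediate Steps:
s(B) = B**2
v(I, z) = 6 (v(I, z) = 1**2 + 5 = 1 + 5 = 6)
(-2339 + v(17, Q(0)))/(2334 - 1428) = (-2339 + 6)/(2334 - 1428) = -2333/906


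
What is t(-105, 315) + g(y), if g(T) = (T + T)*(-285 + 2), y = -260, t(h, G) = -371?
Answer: 146789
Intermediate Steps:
g(T) = -566*T (g(T) = (2*T)*(-283) = -566*T)
t(-105, 315) + g(y) = -371 - 566*(-260) = -371 + 147160 = 146789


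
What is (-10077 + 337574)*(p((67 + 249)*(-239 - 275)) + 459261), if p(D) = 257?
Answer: 150490766446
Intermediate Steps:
(-10077 + 337574)*(p((67 + 249)*(-239 - 275)) + 459261) = (-10077 + 337574)*(257 + 459261) = 327497*459518 = 150490766446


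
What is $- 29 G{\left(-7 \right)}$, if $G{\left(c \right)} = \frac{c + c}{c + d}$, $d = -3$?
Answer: $- \frac{203}{5} \approx -40.6$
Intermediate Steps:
$G{\left(c \right)} = \frac{2 c}{-3 + c}$ ($G{\left(c \right)} = \frac{c + c}{c - 3} = \frac{2 c}{-3 + c}$)
$- 29 G{\left(-7 \right)} = - 29 \cdot 2 \left(-7\right) \frac{1}{-3 - 7} = - 29 \cdot 2 \left(-7\right) \frac{1}{-10} = - 29 \cdot 2 \left(-7\right) \left(- \frac{1}{10}\right) = \left(-29\right) \frac{7}{5} = - \frac{203}{5}$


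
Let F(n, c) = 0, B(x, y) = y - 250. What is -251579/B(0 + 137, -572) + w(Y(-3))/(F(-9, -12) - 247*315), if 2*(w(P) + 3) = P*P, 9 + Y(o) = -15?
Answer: 22893415/74802 ≈ 306.05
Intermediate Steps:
B(x, y) = -250 + y
Y(o) = -24 (Y(o) = -9 - 15 = -24)
w(P) = -3 + P²/2 (w(P) = -3 + (P*P)/2 = -3 + P²/2)
-251579/B(0 + 137, -572) + w(Y(-3))/(F(-9, -12) - 247*315) = -251579/(-250 - 572) + (-3 + (½)*(-24)²)/(0 - 247*315) = -251579/(-822) + (-3 + (½)*576)/(0 - 77805) = -251579*(-1/822) + (-3 + 288)/(-77805) = 251579/822 + 285*(-1/77805) = 251579/822 - 1/273 = 22893415/74802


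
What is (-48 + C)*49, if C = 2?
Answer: -2254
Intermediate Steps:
(-48 + C)*49 = (-48 + 2)*49 = -46*49 = -2254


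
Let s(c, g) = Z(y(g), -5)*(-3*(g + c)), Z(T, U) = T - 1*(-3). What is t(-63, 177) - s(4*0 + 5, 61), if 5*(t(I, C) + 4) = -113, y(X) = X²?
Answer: 3686627/5 ≈ 7.3733e+5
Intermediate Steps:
t(I, C) = -133/5 (t(I, C) = -4 + (⅕)*(-113) = -4 - 113/5 = -133/5)
Z(T, U) = 3 + T (Z(T, U) = T + 3 = 3 + T)
s(c, g) = (3 + g²)*(-3*c - 3*g) (s(c, g) = (3 + g²)*(-3*(g + c)) = (3 + g²)*(-3*(c + g)) = (3 + g²)*(-3*c - 3*g))
t(-63, 177) - s(4*0 + 5, 61) = -133/5 - (-3)*(3 + 61²)*((4*0 + 5) + 61) = -133/5 - (-3)*(3 + 3721)*((0 + 5) + 61) = -133/5 - (-3)*3724*(5 + 61) = -133/5 - (-3)*3724*66 = -133/5 - 1*(-737352) = -133/5 + 737352 = 3686627/5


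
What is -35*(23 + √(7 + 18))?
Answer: -980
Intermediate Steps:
-35*(23 + √(7 + 18)) = -35*(23 + √25) = -35*(23 + 5) = -35*28 = -980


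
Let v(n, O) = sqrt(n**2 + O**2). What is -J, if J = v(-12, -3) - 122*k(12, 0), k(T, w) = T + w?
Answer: 1464 - 3*sqrt(17) ≈ 1451.6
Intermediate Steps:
v(n, O) = sqrt(O**2 + n**2)
J = -1464 + 3*sqrt(17) (J = sqrt((-3)**2 + (-12)**2) - 122*(12 + 0) = sqrt(9 + 144) - 122*12 = sqrt(153) - 1464 = 3*sqrt(17) - 1464 = -1464 + 3*sqrt(17) ≈ -1451.6)
-J = -(-1464 + 3*sqrt(17)) = 1464 - 3*sqrt(17)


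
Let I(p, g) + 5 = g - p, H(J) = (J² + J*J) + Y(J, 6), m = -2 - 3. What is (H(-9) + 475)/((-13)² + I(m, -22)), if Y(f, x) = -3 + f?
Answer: 625/147 ≈ 4.2517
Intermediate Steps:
m = -5
H(J) = -3 + J + 2*J² (H(J) = (J² + J*J) + (-3 + J) = (J² + J²) + (-3 + J) = 2*J² + (-3 + J) = -3 + J + 2*J²)
I(p, g) = -5 + g - p (I(p, g) = -5 + (g - p) = -5 + g - p)
(H(-9) + 475)/((-13)² + I(m, -22)) = ((-3 - 9 + 2*(-9)²) + 475)/((-13)² + (-5 - 22 - 1*(-5))) = ((-3 - 9 + 2*81) + 475)/(169 + (-5 - 22 + 5)) = ((-3 - 9 + 162) + 475)/(169 - 22) = (150 + 475)/147 = 625*(1/147) = 625/147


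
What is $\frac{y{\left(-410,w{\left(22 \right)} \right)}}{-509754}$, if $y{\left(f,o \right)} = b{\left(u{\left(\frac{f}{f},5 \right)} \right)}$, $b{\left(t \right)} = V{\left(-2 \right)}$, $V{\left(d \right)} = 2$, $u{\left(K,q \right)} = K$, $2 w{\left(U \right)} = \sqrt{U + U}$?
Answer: $- \frac{1}{254877} \approx -3.9235 \cdot 10^{-6}$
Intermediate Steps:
$w{\left(U \right)} = \frac{\sqrt{2} \sqrt{U}}{2}$ ($w{\left(U \right)} = \frac{\sqrt{U + U}}{2} = \frac{\sqrt{2 U}}{2} = \frac{\sqrt{2} \sqrt{U}}{2}$)
$b{\left(t \right)} = 2$
$y{\left(f,o \right)} = 2$
$\frac{y{\left(-410,w{\left(22 \right)} \right)}}{-509754} = \frac{2}{-509754} = 2 \left(- \frac{1}{509754}\right) = - \frac{1}{254877}$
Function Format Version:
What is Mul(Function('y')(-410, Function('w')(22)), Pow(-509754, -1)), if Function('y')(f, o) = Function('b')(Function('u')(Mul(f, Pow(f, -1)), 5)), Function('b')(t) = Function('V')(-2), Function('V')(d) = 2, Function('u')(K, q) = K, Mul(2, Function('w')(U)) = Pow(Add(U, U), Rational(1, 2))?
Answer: Rational(-1, 254877) ≈ -3.9235e-6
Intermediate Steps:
Function('w')(U) = Mul(Rational(1, 2), Pow(2, Rational(1, 2)), Pow(U, Rational(1, 2))) (Function('w')(U) = Mul(Rational(1, 2), Pow(Add(U, U), Rational(1, 2))) = Mul(Rational(1, 2), Pow(Mul(2, U), Rational(1, 2))) = Mul(Rational(1, 2), Mul(Pow(2, Rational(1, 2)), Pow(U, Rational(1, 2)))) = Mul(Rational(1, 2), Pow(2, Rational(1, 2)), Pow(U, Rational(1, 2))))
Function('b')(t) = 2
Function('y')(f, o) = 2
Mul(Function('y')(-410, Function('w')(22)), Pow(-509754, -1)) = Mul(2, Pow(-509754, -1)) = Mul(2, Rational(-1, 509754)) = Rational(-1, 254877)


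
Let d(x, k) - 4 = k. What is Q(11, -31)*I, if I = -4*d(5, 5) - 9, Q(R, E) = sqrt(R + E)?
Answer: -90*I*sqrt(5) ≈ -201.25*I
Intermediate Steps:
Q(R, E) = sqrt(E + R)
d(x, k) = 4 + k
I = -45 (I = -4*(4 + 5) - 9 = -4*9 - 9 = -36 - 9 = -45)
Q(11, -31)*I = sqrt(-31 + 11)*(-45) = sqrt(-20)*(-45) = (2*I*sqrt(5))*(-45) = -90*I*sqrt(5)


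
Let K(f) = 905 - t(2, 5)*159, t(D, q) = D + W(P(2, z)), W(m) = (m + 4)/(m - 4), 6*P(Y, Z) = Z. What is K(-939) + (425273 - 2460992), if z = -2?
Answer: -26454967/13 ≈ -2.0350e+6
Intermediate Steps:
P(Y, Z) = Z/6
W(m) = (4 + m)/(-4 + m)
t(D, q) = -11/13 + D (t(D, q) = D + (4 + (⅙)*(-2))/(-4 + (⅙)*(-2)) = D + (4 - ⅓)/(-4 - ⅓) = D + (11/3)/(-13/3) = D - 3/13*11/3 = D - 11/13 = -11/13 + D)
K(f) = 9380/13 (K(f) = 905 - (-11/13 + 2)*159 = 905 - 15*159/13 = 905 - 1*2385/13 = 905 - 2385/13 = 9380/13)
K(-939) + (425273 - 2460992) = 9380/13 + (425273 - 2460992) = 9380/13 - 2035719 = -26454967/13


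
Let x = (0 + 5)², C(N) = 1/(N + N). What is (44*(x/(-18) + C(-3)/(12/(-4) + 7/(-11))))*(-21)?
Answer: 74459/60 ≈ 1241.0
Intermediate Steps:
C(N) = 1/(2*N)
x = 25 (x = 5² = 25)
(44*(x/(-18) + C(-3)/(12/(-4) + 7/(-11))))*(-21) = (44*(25/(-18) + ((½)/(-3))/(12/(-4) + 7/(-11))))*(-21) = (44*(25*(-1/18) + ((½)*(-⅓))/(12*(-¼) + 7*(-1/11))))*(-21) = (44*(-25/18 - 1/(6*(-3 - 7/11))))*(-21) = (44*(-25/18 - 1/(6*(-40/11))))*(-21) = (44*(-25/18 - ⅙*(-11/40)))*(-21) = (44*(-25/18 + 11/240))*(-21) = (44*(-967/720))*(-21) = -10637/180*(-21) = 74459/60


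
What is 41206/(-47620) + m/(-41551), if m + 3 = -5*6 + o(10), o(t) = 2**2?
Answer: -855384763/989329310 ≈ -0.86461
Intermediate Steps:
o(t) = 4
m = -29 (m = -3 + (-5*6 + 4) = -3 + (-30 + 4) = -3 - 26 = -29)
41206/(-47620) + m/(-41551) = 41206/(-47620) - 29/(-41551) = 41206*(-1/47620) - 29*(-1/41551) = -20603/23810 + 29/41551 = -855384763/989329310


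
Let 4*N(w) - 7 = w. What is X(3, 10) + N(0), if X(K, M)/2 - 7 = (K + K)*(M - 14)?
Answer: -129/4 ≈ -32.250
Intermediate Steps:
X(K, M) = 14 + 4*K*(-14 + M) (X(K, M) = 14 + 2*((K + K)*(M - 14)) = 14 + 2*((2*K)*(-14 + M)) = 14 + 2*(2*K*(-14 + M)) = 14 + 4*K*(-14 + M))
N(w) = 7/4 + w/4
X(3, 10) + N(0) = (14 - 56*3 + 4*3*10) + (7/4 + (1/4)*0) = (14 - 168 + 120) + (7/4 + 0) = -34 + 7/4 = -129/4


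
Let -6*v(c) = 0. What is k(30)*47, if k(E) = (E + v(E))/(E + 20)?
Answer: 141/5 ≈ 28.200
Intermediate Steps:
v(c) = 0 (v(c) = -1/6*0 = 0)
k(E) = E/(20 + E) (k(E) = (E + 0)/(E + 20) = E/(20 + E))
k(30)*47 = (30/(20 + 30))*47 = (30/50)*47 = (30*(1/50))*47 = (3/5)*47 = 141/5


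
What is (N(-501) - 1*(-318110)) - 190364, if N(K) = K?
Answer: 127245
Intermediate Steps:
(N(-501) - 1*(-318110)) - 190364 = (-501 - 1*(-318110)) - 190364 = (-501 + 318110) - 190364 = 317609 - 190364 = 127245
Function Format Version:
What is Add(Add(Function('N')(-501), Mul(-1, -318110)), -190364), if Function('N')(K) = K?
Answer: 127245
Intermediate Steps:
Add(Add(Function('N')(-501), Mul(-1, -318110)), -190364) = Add(Add(-501, Mul(-1, -318110)), -190364) = Add(Add(-501, 318110), -190364) = Add(317609, -190364) = 127245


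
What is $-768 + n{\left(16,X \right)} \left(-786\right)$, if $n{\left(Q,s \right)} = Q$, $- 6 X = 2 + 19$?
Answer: $-13344$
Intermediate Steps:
$X = - \frac{7}{2}$ ($X = - \frac{2 + 19}{6} = \left(- \frac{1}{6}\right) 21 = - \frac{7}{2} \approx -3.5$)
$-768 + n{\left(16,X \right)} \left(-786\right) = -768 + 16 \left(-786\right) = -768 - 12576 = -13344$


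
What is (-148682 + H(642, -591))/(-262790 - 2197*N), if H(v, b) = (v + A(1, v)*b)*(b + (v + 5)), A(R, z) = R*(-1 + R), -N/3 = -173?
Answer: 112730/1403033 ≈ 0.080347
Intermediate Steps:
N = 519 (N = -3*(-173) = 519)
H(v, b) = v*(5 + b + v) (H(v, b) = (v + (1*(-1 + 1))*b)*(b + (v + 5)) = (v + (1*0)*b)*(b + (5 + v)) = (v + 0*b)*(5 + b + v) = (v + 0)*(5 + b + v) = v*(5 + b + v))
(-148682 + H(642, -591))/(-262790 - 2197*N) = (-148682 + 642*(5 - 591 + 642))/(-262790 - 2197*519) = (-148682 + 642*56)/(-262790 - 1140243) = (-148682 + 35952)/(-1403033) = -112730*(-1/1403033) = 112730/1403033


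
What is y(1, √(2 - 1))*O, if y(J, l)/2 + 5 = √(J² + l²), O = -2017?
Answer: 20170 - 4034*√2 ≈ 14465.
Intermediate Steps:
y(J, l) = -10 + 2*√(J² + l²)
y(1, √(2 - 1))*O = (-10 + 2*√(1² + (√(2 - 1))²))*(-2017) = (-10 + 2*√(1 + (√1)²))*(-2017) = (-10 + 2*√(1 + 1²))*(-2017) = (-10 + 2*√(1 + 1))*(-2017) = (-10 + 2*√2)*(-2017) = 20170 - 4034*√2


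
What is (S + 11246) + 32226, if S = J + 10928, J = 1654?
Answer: 56054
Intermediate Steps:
S = 12582 (S = 1654 + 10928 = 12582)
(S + 11246) + 32226 = (12582 + 11246) + 32226 = 23828 + 32226 = 56054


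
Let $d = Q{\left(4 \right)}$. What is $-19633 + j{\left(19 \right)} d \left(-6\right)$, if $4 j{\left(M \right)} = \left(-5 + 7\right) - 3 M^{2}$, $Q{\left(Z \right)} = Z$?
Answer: $-13147$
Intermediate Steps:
$d = 4$
$j{\left(M \right)} = \frac{1}{2} - \frac{3 M^{2}}{4}$ ($j{\left(M \right)} = \frac{\left(-5 + 7\right) - 3 M^{2}}{4} = \frac{2 - 3 M^{2}}{4} = \frac{1}{2} - \frac{3 M^{2}}{4}$)
$-19633 + j{\left(19 \right)} d \left(-6\right) = -19633 + \left(\frac{1}{2} - \frac{3 \cdot 19^{2}}{4}\right) 4 \left(-6\right) = -19633 + \left(\frac{1}{2} - \frac{1083}{4}\right) \left(-24\right) = -19633 - -6486 = -19633 + 6486 = -13147$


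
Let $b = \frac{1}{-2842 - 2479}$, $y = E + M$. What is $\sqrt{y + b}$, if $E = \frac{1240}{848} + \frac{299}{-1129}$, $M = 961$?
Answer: $\frac{\sqrt{390166734741577674914}}{636785354} \approx 31.019$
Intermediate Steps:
$E = \frac{143301}{119674}$ ($E = 1240 \cdot \frac{1}{848} + 299 \left(- \frac{1}{1129}\right) = \frac{155}{106} - \frac{299}{1129} = \frac{143301}{119674} \approx 1.1974$)
$y = \frac{115150015}{119674}$ ($y = \frac{143301}{119674} + 961 = \frac{115150015}{119674} \approx 962.2$)
$b = - \frac{1}{5321}$ ($b = \frac{1}{-5321} = - \frac{1}{5321} \approx -0.00018793$)
$\sqrt{y + b} = \sqrt{\frac{115150015}{119674} - \frac{1}{5321}} = \sqrt{\frac{612713110141}{636785354}} = \frac{\sqrt{390166734741577674914}}{636785354}$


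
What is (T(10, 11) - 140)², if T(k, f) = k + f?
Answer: 14161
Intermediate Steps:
T(k, f) = f + k
(T(10, 11) - 140)² = ((11 + 10) - 140)² = (21 - 140)² = (-119)² = 14161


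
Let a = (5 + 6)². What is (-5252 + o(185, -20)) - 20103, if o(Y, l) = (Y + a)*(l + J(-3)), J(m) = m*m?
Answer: -28721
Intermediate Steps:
J(m) = m²
a = 121 (a = 11² = 121)
o(Y, l) = (9 + l)*(121 + Y) (o(Y, l) = (Y + 121)*(l + (-3)²) = (121 + Y)*(l + 9) = (121 + Y)*(9 + l) = (9 + l)*(121 + Y))
(-5252 + o(185, -20)) - 20103 = (-5252 + (1089 + 9*185 + 121*(-20) + 185*(-20))) - 20103 = (-5252 + (1089 + 1665 - 2420 - 3700)) - 20103 = (-5252 - 3366) - 20103 = -8618 - 20103 = -28721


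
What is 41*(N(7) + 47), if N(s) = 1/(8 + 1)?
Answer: 17384/9 ≈ 1931.6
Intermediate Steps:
N(s) = ⅑ (N(s) = 1/9 = ⅑)
41*(N(7) + 47) = 41*(⅑ + 47) = 41*(424/9) = 17384/9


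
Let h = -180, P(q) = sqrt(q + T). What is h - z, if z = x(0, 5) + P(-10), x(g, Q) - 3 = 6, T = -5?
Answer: -189 - I*sqrt(15) ≈ -189.0 - 3.873*I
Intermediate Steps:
P(q) = sqrt(-5 + q) (P(q) = sqrt(q - 5) = sqrt(-5 + q))
x(g, Q) = 9 (x(g, Q) = 3 + 6 = 9)
z = 9 + I*sqrt(15) (z = 9 + sqrt(-5 - 10) = 9 + sqrt(-15) = 9 + I*sqrt(15) ≈ 9.0 + 3.873*I)
h - z = -180 - (9 + I*sqrt(15)) = -180 + (-9 - I*sqrt(15)) = -189 - I*sqrt(15)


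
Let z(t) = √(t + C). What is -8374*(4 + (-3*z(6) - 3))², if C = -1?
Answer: -385204 + 50244*√5 ≈ -2.7286e+5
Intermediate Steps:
z(t) = √(-1 + t) (z(t) = √(t - 1) = √(-1 + t))
-8374*(4 + (-3*z(6) - 3))² = -8374*(4 + (-3*√(-1 + 6) - 3))² = -8374*(4 + (-3*√5 - 3))² = -8374*(4 + (-3 - 3*√5))² = -8374*(1 - 3*√5)²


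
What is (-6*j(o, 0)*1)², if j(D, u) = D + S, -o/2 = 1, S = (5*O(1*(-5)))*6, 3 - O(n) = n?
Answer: 2039184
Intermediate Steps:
O(n) = 3 - n
S = 240 (S = (5*(3 - (-5)))*6 = (5*(3 - 1*(-5)))*6 = (5*(3 + 5))*6 = (5*8)*6 = 40*6 = 240)
o = -2 (o = -2*1 = -2)
j(D, u) = 240 + D (j(D, u) = D + 240 = 240 + D)
(-6*j(o, 0)*1)² = (-6*(240 - 2)*1)² = (-6*238*1)² = (-1428*1)² = (-1428)² = 2039184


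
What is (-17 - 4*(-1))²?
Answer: 169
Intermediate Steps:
(-17 - 4*(-1))² = (-17 + 4)² = (-13)² = 169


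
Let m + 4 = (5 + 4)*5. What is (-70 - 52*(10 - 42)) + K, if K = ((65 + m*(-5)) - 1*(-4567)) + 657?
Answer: 6678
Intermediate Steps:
m = 41 (m = -4 + (5 + 4)*5 = -4 + 9*5 = -4 + 45 = 41)
K = 5084 (K = ((65 + 41*(-5)) - 1*(-4567)) + 657 = ((65 - 205) + 4567) + 657 = (-140 + 4567) + 657 = 4427 + 657 = 5084)
(-70 - 52*(10 - 42)) + K = (-70 - 52*(10 - 42)) + 5084 = (-70 - 52*(-32)) + 5084 = (-70 + 1664) + 5084 = 1594 + 5084 = 6678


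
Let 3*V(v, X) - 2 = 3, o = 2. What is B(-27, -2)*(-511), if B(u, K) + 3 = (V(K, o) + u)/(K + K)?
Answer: -5110/3 ≈ -1703.3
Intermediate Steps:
V(v, X) = 5/3 (V(v, X) = ⅔ + (⅓)*3 = ⅔ + 1 = 5/3)
B(u, K) = -3 + (5/3 + u)/(2*K) (B(u, K) = -3 + (5/3 + u)/(K + K) = -3 + (5/3 + u)/((2*K)) = -3 + (5/3 + u)*(1/(2*K)) = -3 + (5/3 + u)/(2*K))
B(-27, -2)*(-511) = ((⅙)*(5 - 18*(-2) + 3*(-27))/(-2))*(-511) = ((⅙)*(-½)*(5 + 36 - 81))*(-511) = ((⅙)*(-½)*(-40))*(-511) = (10/3)*(-511) = -5110/3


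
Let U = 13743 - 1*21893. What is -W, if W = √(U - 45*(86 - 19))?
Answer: -I*√11165 ≈ -105.66*I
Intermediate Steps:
U = -8150 (U = 13743 - 21893 = -8150)
W = I*√11165 (W = √(-8150 - 45*(86 - 19)) = √(-8150 - 45*67) = √(-8150 - 3015) = √(-11165) = I*√11165 ≈ 105.66*I)
-W = -I*√11165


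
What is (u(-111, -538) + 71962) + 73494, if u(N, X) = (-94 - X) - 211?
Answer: 145689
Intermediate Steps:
u(N, X) = -305 - X
(u(-111, -538) + 71962) + 73494 = ((-305 - 1*(-538)) + 71962) + 73494 = ((-305 + 538) + 71962) + 73494 = (233 + 71962) + 73494 = 72195 + 73494 = 145689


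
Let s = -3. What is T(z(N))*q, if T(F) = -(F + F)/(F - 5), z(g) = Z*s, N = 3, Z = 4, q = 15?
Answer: -360/17 ≈ -21.176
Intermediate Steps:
z(g) = -12 (z(g) = 4*(-3) = -12)
T(F) = -2*F/(-5 + F)
T(z(N))*q = -2*(-12)/(-5 - 12)*15 = -2*(-12)/(-17)*15 = -2*(-12)*(-1/17)*15 = -24/17*15 = -360/17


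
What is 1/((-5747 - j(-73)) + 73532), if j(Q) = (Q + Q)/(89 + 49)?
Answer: 69/4677238 ≈ 1.4752e-5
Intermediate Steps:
j(Q) = Q/69 (j(Q) = (2*Q)/138 = (2*Q)*(1/138) = Q/69)
1/((-5747 - j(-73)) + 73532) = 1/((-5747 - (-73)/69) + 73532) = 1/((-5747 - 1*(-73/69)) + 73532) = 1/((-5747 + 73/69) + 73532) = 1/(-396470/69 + 73532) = 1/(4677238/69) = 69/4677238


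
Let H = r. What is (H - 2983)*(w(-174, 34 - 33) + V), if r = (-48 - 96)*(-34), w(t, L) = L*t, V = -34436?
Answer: -66208930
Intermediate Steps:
r = 4896 (r = -144*(-34) = 4896)
H = 4896
(H - 2983)*(w(-174, 34 - 33) + V) = (4896 - 2983)*((34 - 33)*(-174) - 34436) = 1913*(1*(-174) - 34436) = 1913*(-174 - 34436) = 1913*(-34610) = -66208930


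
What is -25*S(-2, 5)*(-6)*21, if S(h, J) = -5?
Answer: -15750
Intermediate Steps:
-25*S(-2, 5)*(-6)*21 = -(-125)*(-6)*21 = -25*30*21 = -750*21 = -15750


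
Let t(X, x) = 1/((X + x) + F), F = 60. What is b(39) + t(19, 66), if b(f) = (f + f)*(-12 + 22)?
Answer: 113101/145 ≈ 780.01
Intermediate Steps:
b(f) = 20*f (b(f) = (2*f)*10 = 20*f)
t(X, x) = 1/(60 + X + x) (t(X, x) = 1/((X + x) + 60) = 1/(60 + X + x))
b(39) + t(19, 66) = 20*39 + 1/(60 + 19 + 66) = 780 + 1/145 = 113101/145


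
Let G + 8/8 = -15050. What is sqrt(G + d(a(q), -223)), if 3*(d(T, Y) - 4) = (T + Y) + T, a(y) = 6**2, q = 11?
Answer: 26*I*sqrt(201)/3 ≈ 122.87*I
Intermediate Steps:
G = -15051 (G = -1 - 15050 = -15051)
a(y) = 36
d(T, Y) = 4 + Y/3 + 2*T/3 (d(T, Y) = 4 + ((T + Y) + T)/3 = 4 + (Y + 2*T)/3 = 4 + (Y/3 + 2*T/3) = 4 + Y/3 + 2*T/3)
sqrt(G + d(a(q), -223)) = sqrt(-15051 + (4 + (1/3)*(-223) + (2/3)*36)) = sqrt(-15051 + (4 - 223/3 + 24)) = sqrt(-15051 - 139/3) = sqrt(-45292/3) = 26*I*sqrt(201)/3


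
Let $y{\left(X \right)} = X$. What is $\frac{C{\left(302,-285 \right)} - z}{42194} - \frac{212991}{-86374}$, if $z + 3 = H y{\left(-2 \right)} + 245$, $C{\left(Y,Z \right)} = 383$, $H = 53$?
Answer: $\frac{2252069158}{911116139} \approx 2.4718$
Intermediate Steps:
$z = 136$ ($z = -3 + \left(53 \left(-2\right) + 245\right) = -3 + \left(-106 + 245\right) = -3 + 139 = 136$)
$\frac{C{\left(302,-285 \right)} - z}{42194} - \frac{212991}{-86374} = \frac{383 - 136}{42194} - \frac{212991}{-86374} = \left(383 - 136\right) \frac{1}{42194} - - \frac{212991}{86374} = 247 \cdot \frac{1}{42194} + \frac{212991}{86374} = \frac{247}{42194} + \frac{212991}{86374} = \frac{2252069158}{911116139}$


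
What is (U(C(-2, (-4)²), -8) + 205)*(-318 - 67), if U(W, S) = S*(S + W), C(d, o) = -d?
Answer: -97405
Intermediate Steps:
(U(C(-2, (-4)²), -8) + 205)*(-318 - 67) = (-8*(-8 - 1*(-2)) + 205)*(-318 - 67) = (-8*(-8 + 2) + 205)*(-385) = (-8*(-6) + 205)*(-385) = (48 + 205)*(-385) = 253*(-385) = -97405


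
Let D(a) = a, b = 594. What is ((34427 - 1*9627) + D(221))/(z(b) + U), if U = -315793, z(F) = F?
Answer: -25021/315199 ≈ -0.079382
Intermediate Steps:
((34427 - 1*9627) + D(221))/(z(b) + U) = ((34427 - 1*9627) + 221)/(594 - 315793) = ((34427 - 9627) + 221)/(-315199) = (24800 + 221)*(-1/315199) = 25021*(-1/315199) = -25021/315199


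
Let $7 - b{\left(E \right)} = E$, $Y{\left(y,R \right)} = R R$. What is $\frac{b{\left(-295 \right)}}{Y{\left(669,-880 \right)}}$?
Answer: $\frac{151}{387200} \approx 0.00038998$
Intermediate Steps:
$Y{\left(y,R \right)} = R^{2}$
$b{\left(E \right)} = 7 - E$
$\frac{b{\left(-295 \right)}}{Y{\left(669,-880 \right)}} = \frac{7 - -295}{\left(-880\right)^{2}} = \frac{7 + 295}{774400} = 302 \cdot \frac{1}{774400} = \frac{151}{387200}$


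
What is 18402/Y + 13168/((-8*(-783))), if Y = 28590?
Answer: 10244651/3730995 ≈ 2.7458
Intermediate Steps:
18402/Y + 13168/((-8*(-783))) = 18402/28590 + 13168/((-8*(-783))) = 18402*(1/28590) + 13168/6264 = 3067/4765 + 13168*(1/6264) = 3067/4765 + 1646/783 = 10244651/3730995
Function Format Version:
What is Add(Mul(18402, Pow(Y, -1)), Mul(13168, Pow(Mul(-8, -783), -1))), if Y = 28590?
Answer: Rational(10244651, 3730995) ≈ 2.7458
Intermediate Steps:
Add(Mul(18402, Pow(Y, -1)), Mul(13168, Pow(Mul(-8, -783), -1))) = Add(Mul(18402, Pow(28590, -1)), Mul(13168, Pow(Mul(-8, -783), -1))) = Add(Mul(18402, Rational(1, 28590)), Mul(13168, Pow(6264, -1))) = Add(Rational(3067, 4765), Mul(13168, Rational(1, 6264))) = Add(Rational(3067, 4765), Rational(1646, 783)) = Rational(10244651, 3730995)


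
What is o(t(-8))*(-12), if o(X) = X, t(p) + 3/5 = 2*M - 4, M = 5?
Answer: -324/5 ≈ -64.800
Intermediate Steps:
t(p) = 27/5 (t(p) = -3/5 + (2*5 - 4) = -3/5 + (10 - 4) = -3/5 + 6 = 27/5)
o(t(-8))*(-12) = (27/5)*(-12) = -324/5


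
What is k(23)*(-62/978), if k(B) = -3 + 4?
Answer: -31/489 ≈ -0.063395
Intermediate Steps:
k(B) = 1
k(23)*(-62/978) = 1*(-62/978) = 1*(-62*1/978) = 1*(-31/489) = -31/489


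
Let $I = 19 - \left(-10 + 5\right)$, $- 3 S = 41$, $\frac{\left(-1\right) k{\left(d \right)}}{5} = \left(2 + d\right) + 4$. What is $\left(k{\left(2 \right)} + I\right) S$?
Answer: $\frac{656}{3} \approx 218.67$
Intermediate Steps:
$k{\left(d \right)} = -30 - 5 d$ ($k{\left(d \right)} = - 5 \left(\left(2 + d\right) + 4\right) = - 5 \left(6 + d\right) = -30 - 5 d$)
$S = - \frac{41}{3}$ ($S = \left(- \frac{1}{3}\right) 41 = - \frac{41}{3} \approx -13.667$)
$I = 24$ ($I = 19 - -5 = 19 + 5 = 24$)
$\left(k{\left(2 \right)} + I\right) S = \left(\left(-30 - 10\right) + 24\right) \left(- \frac{41}{3}\right) = \left(-40 + 24\right) \left(- \frac{41}{3}\right) = \left(-16\right) \left(- \frac{41}{3}\right) = \frac{656}{3}$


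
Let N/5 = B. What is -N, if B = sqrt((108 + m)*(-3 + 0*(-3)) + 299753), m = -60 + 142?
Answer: -5*sqrt(299183) ≈ -2734.9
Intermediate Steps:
m = 82
B = sqrt(299183) (B = sqrt((108 + 82)*(-3 + 0*(-3)) + 299753) = sqrt(190*(-3 + 0) + 299753) = sqrt(190*(-3) + 299753) = sqrt(-570 + 299753) = sqrt(299183) ≈ 546.98)
N = 5*sqrt(299183) ≈ 2734.9
-N = -5*sqrt(299183)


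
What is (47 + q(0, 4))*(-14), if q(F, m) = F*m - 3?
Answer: -616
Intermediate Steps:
q(F, m) = -3 + F*m
(47 + q(0, 4))*(-14) = (47 + (-3 + 0*4))*(-14) = (47 + (-3 + 0))*(-14) = (47 - 3)*(-14) = 44*(-14) = -616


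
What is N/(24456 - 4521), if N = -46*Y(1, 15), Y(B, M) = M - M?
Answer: 0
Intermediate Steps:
Y(B, M) = 0
N = 0 (N = -46*0 = 0)
N/(24456 - 4521) = 0/(24456 - 4521) = 0/19935 = 0*(1/19935) = 0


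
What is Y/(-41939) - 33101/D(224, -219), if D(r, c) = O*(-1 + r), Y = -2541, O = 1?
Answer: -1387656196/9352397 ≈ -148.37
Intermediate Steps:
D(r, c) = -1 + r (D(r, c) = 1*(-1 + r) = -1 + r)
Y/(-41939) - 33101/D(224, -219) = -2541/(-41939) - 33101/(-1 + 224) = -2541*(-1/41939) - 33101/223 = 2541/41939 - 33101*1/223 = 2541/41939 - 33101/223 = -1387656196/9352397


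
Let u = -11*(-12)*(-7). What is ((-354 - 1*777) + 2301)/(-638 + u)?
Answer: -585/781 ≈ -0.74904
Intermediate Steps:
u = -924 (u = 132*(-7) = -924)
((-354 - 1*777) + 2301)/(-638 + u) = ((-354 - 1*777) + 2301)/(-638 - 924) = ((-354 - 777) + 2301)/(-1562) = (-1131 + 2301)*(-1/1562) = 1170*(-1/1562) = -585/781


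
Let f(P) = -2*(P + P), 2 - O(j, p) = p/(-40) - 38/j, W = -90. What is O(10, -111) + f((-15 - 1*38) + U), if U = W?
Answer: 23001/40 ≈ 575.03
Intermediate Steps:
O(j, p) = 2 + 38/j + p/40 (O(j, p) = 2 - (p/(-40) - 38/j) = 2 - (p*(-1/40) - 38/j) = 2 - (-p/40 - 38/j) = 2 - (-38/j - p/40) = 2 + (38/j + p/40) = 2 + 38/j + p/40)
U = -90
f(P) = -4*P
O(10, -111) + f((-15 - 1*38) + U) = (2 + 38/10 + (1/40)*(-111)) - 4*((-15 - 1*38) - 90) = (2 + 38*(⅒) - 111/40) - 4*((-15 - 38) - 90) = (2 + 19/5 - 111/40) - 4*(-53 - 90) = 121/40 - 4*(-143) = 121/40 + 572 = 23001/40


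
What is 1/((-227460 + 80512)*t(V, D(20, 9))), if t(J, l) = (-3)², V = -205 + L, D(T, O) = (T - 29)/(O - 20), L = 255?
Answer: -1/1322532 ≈ -7.5613e-7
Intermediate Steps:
D(T, O) = (-29 + T)/(-20 + O)
V = 50 (V = -205 + 255 = 50)
t(J, l) = 9
1/((-227460 + 80512)*t(V, D(20, 9))) = 1/((-227460 + 80512)*9) = (⅑)/(-146948) = -1/146948*⅑ = -1/1322532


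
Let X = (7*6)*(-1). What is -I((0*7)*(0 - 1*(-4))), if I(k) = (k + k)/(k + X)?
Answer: 0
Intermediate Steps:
X = -42 (X = 42*(-1) = -42)
I(k) = 2*k/(-42 + k) (I(k) = (k + k)/(k - 42) = (2*k)/(-42 + k) = 2*k/(-42 + k))
-I((0*7)*(0 - 1*(-4))) = -2*(0*7)*(0 - 1*(-4))/(-42 + (0*7)*(0 - 1*(-4))) = -2*0*(0 + 4)/(-42 + 0*(0 + 4)) = -2*0*4/(-42 + 0*4) = -2*0/(-42 + 0) = -2*0/(-42) = -2*0*(-1)/42 = -1*0 = 0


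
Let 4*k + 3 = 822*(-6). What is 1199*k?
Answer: -5917065/4 ≈ -1.4793e+6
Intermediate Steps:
k = -4935/4 (k = -¾ + (822*(-6))/4 = -¾ + (¼)*(-4932) = -¾ - 1233 = -4935/4 ≈ -1233.8)
1199*k = 1199*(-4935/4) = -5917065/4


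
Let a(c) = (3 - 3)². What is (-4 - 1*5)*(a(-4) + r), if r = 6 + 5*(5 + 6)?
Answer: -549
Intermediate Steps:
a(c) = 0 (a(c) = 0² = 0)
r = 61 (r = 6 + 5*11 = 6 + 55 = 61)
(-4 - 1*5)*(a(-4) + r) = (-4 - 1*5)*(0 + 61) = (-4 - 5)*61 = -9*61 = -549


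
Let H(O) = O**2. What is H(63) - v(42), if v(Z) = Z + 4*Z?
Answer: 3759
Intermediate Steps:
v(Z) = 5*Z
H(63) - v(42) = 63**2 - 5*42 = 3969 - 1*210 = 3969 - 210 = 3759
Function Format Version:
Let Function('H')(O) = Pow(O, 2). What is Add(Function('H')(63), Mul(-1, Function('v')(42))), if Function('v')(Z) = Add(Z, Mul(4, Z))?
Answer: 3759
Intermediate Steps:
Function('v')(Z) = Mul(5, Z)
Add(Function('H')(63), Mul(-1, Function('v')(42))) = Add(Pow(63, 2), Mul(-1, Mul(5, 42))) = Add(3969, Mul(-1, 210)) = Add(3969, -210) = 3759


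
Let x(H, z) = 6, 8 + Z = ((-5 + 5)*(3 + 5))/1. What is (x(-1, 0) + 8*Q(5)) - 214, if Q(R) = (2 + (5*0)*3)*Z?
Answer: -336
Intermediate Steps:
Z = -8 (Z = -8 + ((-5 + 5)*(3 + 5))/1 = -8 + (0*8)*1 = -8 + 0*1 = -8 + 0 = -8)
Q(R) = -16 (Q(R) = (2 + (5*0)*3)*(-8) = (2 + 0*3)*(-8) = (2 + 0)*(-8) = 2*(-8) = -16)
(x(-1, 0) + 8*Q(5)) - 214 = (6 + 8*(-16)) - 214 = (6 - 128) - 214 = -122 - 214 = -336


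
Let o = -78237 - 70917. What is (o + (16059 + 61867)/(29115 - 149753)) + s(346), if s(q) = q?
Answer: -8975988715/60319 ≈ -1.4881e+5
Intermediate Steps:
o = -149154
(o + (16059 + 61867)/(29115 - 149753)) + s(346) = (-149154 + (16059 + 61867)/(29115 - 149753)) + 346 = (-149154 + 77926/(-120638)) + 346 = (-149154 + 77926*(-1/120638)) + 346 = (-149154 - 38963/60319) + 346 = -8996859089/60319 + 346 = -8975988715/60319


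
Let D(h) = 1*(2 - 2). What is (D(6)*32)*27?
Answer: 0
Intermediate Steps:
D(h) = 0 (D(h) = 1*0 = 0)
(D(6)*32)*27 = (0*32)*27 = 0*27 = 0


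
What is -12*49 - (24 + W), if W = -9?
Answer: -603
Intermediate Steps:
-12*49 - (24 + W) = -12*49 - (24 - 9) = -588 - 1*15 = -588 - 15 = -603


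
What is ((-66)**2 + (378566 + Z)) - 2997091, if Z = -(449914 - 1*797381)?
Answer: -2266702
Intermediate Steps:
Z = 347467 (Z = -(449914 - 797381) = -1*(-347467) = 347467)
((-66)**2 + (378566 + Z)) - 2997091 = ((-66)**2 + (378566 + 347467)) - 2997091 = (4356 + 726033) - 2997091 = 730389 - 2997091 = -2266702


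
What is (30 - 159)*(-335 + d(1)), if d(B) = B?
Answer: 43086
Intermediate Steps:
(30 - 159)*(-335 + d(1)) = (30 - 159)*(-335 + 1) = -129*(-334) = 43086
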